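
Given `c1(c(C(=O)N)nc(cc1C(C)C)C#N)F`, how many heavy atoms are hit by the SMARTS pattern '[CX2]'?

The query [CX2] means: C with X2: aliphatic carbon with exactly 2 total connections.
Check the 15 heavy atoms by environment: 1× n (aromatic, X2) → no; 5× c (aromatic, X3) → no; 1× F (X1) → no; 1× C (X3) → no; 1× O (X1) → no; 1× N (X3) → no; 1× C (X2) → match; 1× N (X1) → no; 3× C (X4) → no.
That gives 1 matching atom.

1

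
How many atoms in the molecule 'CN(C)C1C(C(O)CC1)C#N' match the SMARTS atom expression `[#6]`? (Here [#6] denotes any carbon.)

Check the 11 heavy atoms by environment: 8× C → match; 1× O → no; 2× N → no.
That gives 8 matching atoms.

8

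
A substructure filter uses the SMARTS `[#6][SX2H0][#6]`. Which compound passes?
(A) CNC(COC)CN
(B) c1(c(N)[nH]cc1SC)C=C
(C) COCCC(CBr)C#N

B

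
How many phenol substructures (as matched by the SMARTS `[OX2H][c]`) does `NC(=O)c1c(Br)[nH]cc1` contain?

0

[OX2H][c] is the SMARTS for a phenol: a hydroxyl oxygen attached to an aromatic carbon.
No fragment in the molecule satisfies every constraint, giving 0 matches.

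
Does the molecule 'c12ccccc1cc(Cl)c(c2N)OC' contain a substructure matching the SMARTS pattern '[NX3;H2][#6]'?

Yes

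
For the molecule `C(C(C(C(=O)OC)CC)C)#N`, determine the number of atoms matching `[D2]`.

Check the 11 heavy atoms by environment: 2× C (D2) → match; 3× C (D3) → no; 3× C (D1) → no; 1× N (D1) → no; 1× O (D1) → no; 1× O (D2) → match.
Summing the matching environments: 2 + 1 = 3 matching atoms.

3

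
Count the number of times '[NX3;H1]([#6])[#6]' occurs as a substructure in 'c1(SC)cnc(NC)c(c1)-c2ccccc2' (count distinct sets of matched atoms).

1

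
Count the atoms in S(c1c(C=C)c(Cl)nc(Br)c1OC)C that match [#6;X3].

7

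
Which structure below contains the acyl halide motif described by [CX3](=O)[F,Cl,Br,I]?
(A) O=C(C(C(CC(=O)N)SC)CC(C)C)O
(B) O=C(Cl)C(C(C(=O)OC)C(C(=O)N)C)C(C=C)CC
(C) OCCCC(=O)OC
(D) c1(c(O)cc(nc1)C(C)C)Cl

[CX3](=O)[F,Cl,Br,I] describes a carbonyl carbon bonded to a halogen (an acyl halide).
(A) has a carboxylic acid group (-C(=O)OH) but the carbonyl is bonded to -OH, not to a halogen.
(B) contains an acyl chloride (-C(=O)Cl), which satisfies every atom and bond constraint.
(C) has a methyl-ester group (-C(=O)OCH3) but the carbonyl is bonded to -O-C, not to a halogen.
(D) has a chloro substituent but the Cl is not on a carbonyl carbon.
So the answer is (B).

B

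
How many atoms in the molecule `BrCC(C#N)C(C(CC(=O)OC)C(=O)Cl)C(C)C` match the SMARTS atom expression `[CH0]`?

The query [CH0] means: aliphatic carbon with no attached hydrogen.
Check the 18 heavy atoms by environment: 2× C (H2) → no; 4× C (H1) → no; 3× C (H0) → match; 1× N (H0) → no; 3× O (H0) → no; 3× C (H3) → no; 1× Br (H0) → no; 1× Cl (H0) → no.
That gives 3 matching atoms.

3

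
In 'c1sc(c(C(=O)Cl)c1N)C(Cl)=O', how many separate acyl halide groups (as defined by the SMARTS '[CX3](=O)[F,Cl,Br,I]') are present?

2

[CX3](=O)[F,Cl,Br,I] is the SMARTS for an acyl halide: a carbonyl carbon bonded to a halogen.
The molecule carries 2 separate instances of an acyl chloride (-C(=O)Cl) meeting every constraint; each maps to a distinct set of atoms, giving 2 matches.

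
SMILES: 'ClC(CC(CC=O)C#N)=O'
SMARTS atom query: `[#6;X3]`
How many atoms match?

The query [#6;X3] means: any carbon (aromatic or not) with three total connections.
Check the 10 heavy atoms by environment: 3× C (X4) → no; 1× C (X2) → no; 1× N (X1) → no; 2× C (X3) → match; 2× O (X1) → no; 1× Cl (X1) → no.
That gives 2 matching atoms.

2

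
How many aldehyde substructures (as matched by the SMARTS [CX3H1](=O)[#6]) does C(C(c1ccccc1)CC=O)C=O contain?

[CX3H1](=O)[#6] is the SMARTS for an aldehyde: an sp2 carbon with one H, double-bonded to O and single-bonded to carbon.
The molecule carries 2 separate instances of an aldehyde (-CHO) meeting every constraint; each maps to a distinct set of atoms, giving 2 matches.

2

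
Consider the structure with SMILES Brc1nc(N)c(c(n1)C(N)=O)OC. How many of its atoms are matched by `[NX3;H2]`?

The query [NX3;H2] means: aliphatic N with 3 total connections, two of them H — an -NH2 nitrogen (amine or amide).
Check the 13 heavy atoms by environment: 2× n (aromatic, H0, X2) → no; 4× c (aromatic, H0, X3) → no; 1× Br (H0, X1) → no; 2× N (H2, X3) → match; 1× O (H0, X2) → no; 1× C (H3, X4) → no; 1× C (H0, X3) → no; 1× O (H0, X1) → no.
That gives 2 matching atoms.

2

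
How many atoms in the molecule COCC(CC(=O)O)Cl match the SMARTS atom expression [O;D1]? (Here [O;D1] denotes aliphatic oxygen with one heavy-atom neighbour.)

2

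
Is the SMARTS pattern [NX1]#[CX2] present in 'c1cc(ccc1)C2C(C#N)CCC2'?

Yes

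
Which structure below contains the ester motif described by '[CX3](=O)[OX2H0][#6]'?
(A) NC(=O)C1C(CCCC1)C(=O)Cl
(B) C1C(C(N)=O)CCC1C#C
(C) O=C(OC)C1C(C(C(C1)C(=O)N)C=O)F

C

[CX3](=O)[OX2H0][#6] describes a carbonyl carbon bonded to an oxygen that is itself bonded to carbon (no H on that O) (an ester).
(A) has a primary amide (-C(=O)NH2) but the carbonyl is bonded to N, not to an O-C linkage.
(B) has a primary amide (-C(=O)NH2) but the carbonyl is bonded to N, not to an O-C linkage.
(C) contains a methyl-ester group (-C(=O)OCH3), which satisfies every atom and bond constraint.
So the answer is (C).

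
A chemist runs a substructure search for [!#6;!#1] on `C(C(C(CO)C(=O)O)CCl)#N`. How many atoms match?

5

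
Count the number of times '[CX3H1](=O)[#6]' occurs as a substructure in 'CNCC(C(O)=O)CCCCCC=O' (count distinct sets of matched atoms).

[CX3H1](=O)[#6] is the SMARTS for an aldehyde: an sp2 carbon with one H, double-bonded to O and single-bonded to carbon.
Exactly one fragment in the molecule meets all constraints, giving 1 match.

1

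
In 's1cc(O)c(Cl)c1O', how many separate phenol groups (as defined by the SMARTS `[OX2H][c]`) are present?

2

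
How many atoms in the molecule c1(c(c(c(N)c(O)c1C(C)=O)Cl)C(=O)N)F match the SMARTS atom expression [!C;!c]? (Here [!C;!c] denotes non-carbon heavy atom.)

7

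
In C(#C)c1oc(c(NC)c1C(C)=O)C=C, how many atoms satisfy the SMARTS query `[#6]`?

11

The query [#6] means: #6 matches any atom with atomic number 6 (carbon, aromatic or aliphatic).
Check the 14 heavy atoms by environment: 1× o (aromatic) → no; 4× c (aromatic) → match; 7× C → match; 1× O → no; 1× N → no.
Summing the matching environments: 4 + 7 = 11 matching atoms.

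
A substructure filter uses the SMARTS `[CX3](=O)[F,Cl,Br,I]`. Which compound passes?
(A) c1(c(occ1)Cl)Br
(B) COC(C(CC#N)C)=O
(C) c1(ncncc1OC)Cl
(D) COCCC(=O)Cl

D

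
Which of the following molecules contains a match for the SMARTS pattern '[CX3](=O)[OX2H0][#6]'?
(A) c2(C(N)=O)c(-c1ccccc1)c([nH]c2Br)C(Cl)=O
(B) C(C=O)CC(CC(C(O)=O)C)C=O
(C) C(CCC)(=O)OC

[CX3](=O)[OX2H0][#6] describes a carbonyl carbon bonded to an oxygen that is itself bonded to carbon (no H on that O) (an ester).
(A) has a primary amide (-C(=O)NH2) but the carbonyl is bonded to N, not to an O-C linkage.
(B) has a carboxylic acid group (-C(=O)OH) but the singly-bonded O carries H (OX2H1, not H0).
(C) contains a methyl-ester group (-C(=O)OCH3), which satisfies every atom and bond constraint.
So the answer is (C).

C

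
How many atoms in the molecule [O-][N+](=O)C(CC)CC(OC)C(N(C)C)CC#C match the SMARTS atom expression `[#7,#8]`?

5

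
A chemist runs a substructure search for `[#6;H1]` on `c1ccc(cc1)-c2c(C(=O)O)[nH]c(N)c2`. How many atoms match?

The query [#6;H1] means: any carbon bearing exactly one hydrogen.
Check the 15 heavy atoms by environment: 1× n (aromatic, H1) → no; 4× c (aromatic, H0) → no; 6× c (aromatic, H1) → match; 1× C (H0) → no; 1× O (H0) → no; 1× O (H1) → no; 1× N (H2) → no.
That gives 6 matching atoms.

6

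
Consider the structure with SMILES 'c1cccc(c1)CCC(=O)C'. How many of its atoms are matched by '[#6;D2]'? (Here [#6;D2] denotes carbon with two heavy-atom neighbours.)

7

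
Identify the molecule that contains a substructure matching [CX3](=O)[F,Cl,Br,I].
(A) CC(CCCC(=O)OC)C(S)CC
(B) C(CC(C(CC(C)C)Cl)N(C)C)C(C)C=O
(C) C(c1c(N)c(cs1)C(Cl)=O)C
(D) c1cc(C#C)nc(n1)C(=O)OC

[CX3](=O)[F,Cl,Br,I] describes a carbonyl carbon bonded to a halogen (an acyl halide).
(A) has a methyl-ester group (-C(=O)OCH3) but the carbonyl is bonded to -O-C, not to a halogen.
(B) has a chloro substituent but the Cl is not on a carbonyl carbon.
(C) contains an acyl chloride (-C(=O)Cl), which satisfies every atom and bond constraint.
(D) has a methyl-ester group (-C(=O)OCH3) but the carbonyl is bonded to -O-C, not to a halogen.
So the answer is (C).

C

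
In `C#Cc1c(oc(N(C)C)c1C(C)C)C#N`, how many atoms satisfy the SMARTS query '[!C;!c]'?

The query [!C;!c] means: neither aliphatic nor aromatic carbon — same as [!#6].
Check the 15 heavy atoms by environment: 1× o (aromatic) → match; 4× c (aromatic) → no; 2× N → match; 8× C → no.
Summing the matching environments: 1 + 2 = 3 matching atoms.

3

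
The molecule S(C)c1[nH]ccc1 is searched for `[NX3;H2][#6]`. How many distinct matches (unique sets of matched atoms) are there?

[NX3;H2][#6] is the SMARTS for a primary amine: a trivalent nitrogen with two H attached to carbon.
No fragment in the molecule satisfies every constraint, giving 0 matches.

0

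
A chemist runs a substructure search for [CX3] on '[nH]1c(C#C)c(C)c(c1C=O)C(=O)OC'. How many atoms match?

2

Check the 14 heavy atoms by environment: 1× n (aromatic, X3) → no; 4× c (aromatic, X3) → no; 2× C (X3) → match; 2× O (X1) → no; 1× O (X2) → no; 2× C (X4) → no; 2× C (X2) → no.
That gives 2 matching atoms.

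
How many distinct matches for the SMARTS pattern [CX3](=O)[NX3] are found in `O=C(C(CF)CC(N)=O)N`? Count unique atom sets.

[CX3](=O)[NX3] is the SMARTS for an amide: a carbonyl carbon bonded to a trivalent nitrogen.
The molecule carries 2 separate instances of a primary amide (-C(=O)NH2) meeting every constraint; each maps to a distinct set of atoms, giving 2 matches.

2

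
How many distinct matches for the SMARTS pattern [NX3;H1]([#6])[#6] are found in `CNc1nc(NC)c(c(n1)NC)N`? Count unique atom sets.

[NX3;H1]([#6])[#6] is the SMARTS for a secondary amine: a trivalent nitrogen with one H, bonded to two carbons.
The molecule carries 3 separate instances of an N-methylamino group (-NHCH3) meeting every constraint; each maps to a distinct set of atoms, giving 3 matches.

3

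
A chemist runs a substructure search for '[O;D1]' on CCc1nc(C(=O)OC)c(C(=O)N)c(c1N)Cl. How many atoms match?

The query [O;D1] means: aliphatic oxygen bonded to exactly one heavy atom.
Check the 17 heavy atoms by environment: 1× n (aromatic, D2) → no; 5× c (aromatic, D3) → no; 1× Cl (D1) → no; 1× C (D2) → no; 2× C (D1) → no; 2× C (D3) → no; 2× O (D1) → match; 2× N (D1) → no; 1× O (D2) → no.
That gives 2 matching atoms.

2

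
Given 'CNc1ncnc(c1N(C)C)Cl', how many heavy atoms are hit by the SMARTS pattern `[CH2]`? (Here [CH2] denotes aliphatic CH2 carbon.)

0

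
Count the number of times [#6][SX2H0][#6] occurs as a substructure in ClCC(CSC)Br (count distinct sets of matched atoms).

[#6][SX2H0][#6] is the SMARTS for a thioether: an aliphatic sulfur bridging two carbons with no H on the sulfur.
Exactly one fragment in the molecule meets all constraints, giving 1 match.

1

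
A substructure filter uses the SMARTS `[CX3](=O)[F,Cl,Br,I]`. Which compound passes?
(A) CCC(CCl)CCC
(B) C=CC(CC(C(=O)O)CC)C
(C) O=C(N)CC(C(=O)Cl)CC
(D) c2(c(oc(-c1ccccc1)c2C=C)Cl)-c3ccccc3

C

[CX3](=O)[F,Cl,Br,I] describes a carbonyl carbon bonded to a halogen (an acyl halide).
(A) has a chloro substituent but the Cl is not on a carbonyl carbon.
(B) has a carboxylic acid group (-C(=O)OH) but the carbonyl is bonded to -OH, not to a halogen.
(C) contains an acyl chloride (-C(=O)Cl), which satisfies every atom and bond constraint.
(D) has a chloro substituent but the Cl is not on a carbonyl carbon.
So the answer is (C).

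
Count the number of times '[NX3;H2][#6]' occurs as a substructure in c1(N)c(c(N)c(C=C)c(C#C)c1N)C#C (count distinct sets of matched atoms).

3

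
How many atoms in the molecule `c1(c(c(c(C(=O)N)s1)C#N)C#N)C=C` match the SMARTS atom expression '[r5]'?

5

The query [r5] means: r5 matches atoms in a five-membered ring.
Check the 14 heavy atoms by environment: 1× s (aromatic, in 5-ring) → match; 4× c (aromatic, in 5-ring) → match; 5× C (acyclic) → no; 3× N (acyclic) → no; 1× O (acyclic) → no.
Summing the matching environments: 1 + 4 = 5 matching atoms.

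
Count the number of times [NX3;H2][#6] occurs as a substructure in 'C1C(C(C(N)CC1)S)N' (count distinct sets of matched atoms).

[NX3;H2][#6] is the SMARTS for a primary amine: a trivalent nitrogen with two H attached to carbon.
The molecule carries 2 separate instances of a primary amino group (-NH2) meeting every constraint; each maps to a distinct set of atoms, giving 2 matches.

2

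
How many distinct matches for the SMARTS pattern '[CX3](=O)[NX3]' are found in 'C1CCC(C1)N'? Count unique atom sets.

0

[CX3](=O)[NX3] is the SMARTS for an amide: a carbonyl carbon bonded to a trivalent nitrogen.
The molecule has a primary amino group (-NH2), but the -NH2 is not attached to a carbonyl carbon; nothing else fits, so there are 0 matches.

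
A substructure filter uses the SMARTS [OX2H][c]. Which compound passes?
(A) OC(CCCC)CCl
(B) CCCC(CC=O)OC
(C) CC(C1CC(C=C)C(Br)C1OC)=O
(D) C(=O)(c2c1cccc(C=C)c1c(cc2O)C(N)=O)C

[OX2H][c] describes a hydroxyl oxygen attached to an aromatic carbon (a phenol).
(A) has a hydroxyl group (-OH) but the -OH is on an aliphatic carbon, not an aromatic c.
(B) has a methoxy ether (-OCH3) but the oxygen has H0, not H1.
(C) has a methoxy ether (-OCH3) but the oxygen has H0, not H1.
(D) contains a hydroxyl group (-OH), which satisfies every atom and bond constraint.
So the answer is (D).

D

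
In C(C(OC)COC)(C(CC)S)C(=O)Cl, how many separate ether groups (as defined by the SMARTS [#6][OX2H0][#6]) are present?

2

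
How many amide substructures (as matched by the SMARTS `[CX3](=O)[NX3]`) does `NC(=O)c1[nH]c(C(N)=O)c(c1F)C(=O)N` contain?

3

[CX3](=O)[NX3] is the SMARTS for an amide: a carbonyl carbon bonded to a trivalent nitrogen.
The molecule carries 3 separate instances of a primary amide (-C(=O)NH2) meeting every constraint; each maps to a distinct set of atoms, giving 3 matches.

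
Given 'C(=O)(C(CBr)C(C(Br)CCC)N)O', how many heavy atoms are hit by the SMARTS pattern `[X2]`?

The query [X2] means: any atom with exactly two total connections (bonds + H).
Check the 13 heavy atoms by environment: 7× C (X4) → no; 1× C (X3) → no; 1× O (X1) → no; 1× O (X2) → match; 2× Br (X1) → no; 1× N (X3) → no.
That gives 1 matching atom.

1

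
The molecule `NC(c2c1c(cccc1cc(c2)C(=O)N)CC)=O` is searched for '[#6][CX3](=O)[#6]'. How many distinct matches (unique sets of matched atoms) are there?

0

[#6][CX3](=O)[#6] is the SMARTS for a ketone: a carbonyl carbon (no H) flanked by two carbons.
The molecule has a primary amide (-C(=O)NH2), but one neighbour of the carbonyl carbon is N, not C; nothing else fits, so there are 0 matches.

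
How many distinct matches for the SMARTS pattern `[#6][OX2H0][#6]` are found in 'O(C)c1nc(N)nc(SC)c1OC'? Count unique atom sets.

2

[#6][OX2H0][#6] is the SMARTS for an ether: an aliphatic oxygen bridging two carbons with no H on the oxygen.
The molecule carries 2 separate instances of a methoxy ether (-OCH3) meeting every constraint; each maps to a distinct set of atoms, giving 2 matches.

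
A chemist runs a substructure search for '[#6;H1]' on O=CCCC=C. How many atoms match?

2

Check the 6 heavy atoms by environment: 3× C (H2) → no; 2× C (H1) → match; 1× O (H0) → no.
That gives 2 matching atoms.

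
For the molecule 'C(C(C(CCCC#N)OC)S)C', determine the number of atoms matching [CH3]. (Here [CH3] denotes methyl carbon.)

The query [CH3] means: aliphatic carbon with exactly three hydrogens.
Check the 12 heavy atoms by environment: 2× C (H3) → match; 4× C (H2) → no; 2× C (H1) → no; 1× O (H0) → no; 1× C (H0) → no; 1× N (H0) → no; 1× S (H1) → no.
That gives 2 matching atoms.

2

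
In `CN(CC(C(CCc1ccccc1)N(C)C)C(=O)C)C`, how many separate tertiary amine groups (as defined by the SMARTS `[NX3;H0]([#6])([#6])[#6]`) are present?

2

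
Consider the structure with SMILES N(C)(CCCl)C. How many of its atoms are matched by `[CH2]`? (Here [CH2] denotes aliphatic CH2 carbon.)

The query [CH2] means: aliphatic carbon with exactly two hydrogens.
Check the 6 heavy atoms by environment: 2× C (H2) → match; 1× N (H0) → no; 2× C (H3) → no; 1× Cl (H0) → no.
That gives 2 matching atoms.

2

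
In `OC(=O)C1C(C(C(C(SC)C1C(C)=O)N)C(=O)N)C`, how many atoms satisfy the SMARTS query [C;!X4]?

3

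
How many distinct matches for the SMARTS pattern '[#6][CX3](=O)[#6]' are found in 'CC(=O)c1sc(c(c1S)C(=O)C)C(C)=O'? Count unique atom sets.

3

[#6][CX3](=O)[#6] is the SMARTS for a ketone: a carbonyl carbon (no H) flanked by two carbons.
The molecule carries 3 separate instances of an acetyl/ketone group (-C(=O)CH3) meeting every constraint; each maps to a distinct set of atoms, giving 3 matches.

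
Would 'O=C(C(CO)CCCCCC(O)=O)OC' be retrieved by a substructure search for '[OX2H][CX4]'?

The pattern [OX2H][CX4] describes a hydroxyl oxygen bound to an sp3 (X4) carbon — an aliphatic alcohol.
The molecule carries a hydroxyl group (-OH), whose atoms satisfy every constraint of the query, so the pattern matches.

Yes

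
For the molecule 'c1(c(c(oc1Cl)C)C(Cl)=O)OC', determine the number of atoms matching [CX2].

The query [CX2] means: C with X2: aliphatic carbon with exactly 2 total connections.
Check the 12 heavy atoms by environment: 1× o (aromatic, X2) → no; 4× c (aromatic, X3) → no; 1× C (X3) → no; 1× O (X1) → no; 2× Cl (X1) → no; 1× O (X2) → no; 2× C (X4) → no.
No environment satisfies the query, so 0 matching atoms.

0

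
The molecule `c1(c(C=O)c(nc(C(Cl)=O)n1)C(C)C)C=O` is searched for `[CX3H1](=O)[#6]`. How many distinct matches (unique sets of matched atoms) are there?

[CX3H1](=O)[#6] is the SMARTS for an aldehyde: an sp2 carbon with one H, double-bonded to O and single-bonded to carbon.
The molecule carries 2 separate instances of an aldehyde (-CHO) meeting every constraint; each maps to a distinct set of atoms, giving 2 matches.

2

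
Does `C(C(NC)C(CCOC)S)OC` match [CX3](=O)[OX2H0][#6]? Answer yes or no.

No

The pattern [CX3](=O)[OX2H0][#6] describes a carbonyl carbon bonded to an oxygen that is itself bonded to carbon (no H on that O) — an ester.
The closest candidate here is a methoxy ether (-OCH3), but the ether oxygen is not adjacent to a C=O carbon. No other fragment satisfies the full query, so there is no match.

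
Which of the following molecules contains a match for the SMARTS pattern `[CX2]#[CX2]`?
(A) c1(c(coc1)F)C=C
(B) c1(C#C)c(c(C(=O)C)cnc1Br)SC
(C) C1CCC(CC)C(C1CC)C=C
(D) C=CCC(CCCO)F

[CX2]#[CX2] describes a carbon-carbon triple bond (an alkyne).
(A) has a vinyl group (-CH=CH2) but the C=C is a double bond; both carbons are CX3, not CX2.
(B) contains an ethynyl group (-C#CH), which satisfies every atom and bond constraint.
(C) has a vinyl group (-CH=CH2) but the C=C is a double bond; both carbons are CX3, not CX2.
(D) has a vinyl group (-CH=CH2) but the C=C is a double bond; both carbons are CX3, not CX2.
So the answer is (B).

B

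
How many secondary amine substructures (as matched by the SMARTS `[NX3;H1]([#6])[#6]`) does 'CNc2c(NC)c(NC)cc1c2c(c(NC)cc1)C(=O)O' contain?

4

[NX3;H1]([#6])[#6] is the SMARTS for a secondary amine: a trivalent nitrogen with one H, bonded to two carbons.
The molecule carries 4 separate instances of an N-methylamino group (-NHCH3) meeting every constraint; each maps to a distinct set of atoms, giving 4 matches.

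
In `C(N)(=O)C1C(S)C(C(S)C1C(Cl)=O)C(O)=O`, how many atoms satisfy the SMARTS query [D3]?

8

The query [D3] means: atom with exactly three heavy-atom neighbours.
Check the 16 heavy atoms by environment: 8× C (D3) → match; 4× O (D1) → no; 1× Cl (D1) → no; 1× N (D1) → no; 2× S (D1) → no.
That gives 8 matching atoms.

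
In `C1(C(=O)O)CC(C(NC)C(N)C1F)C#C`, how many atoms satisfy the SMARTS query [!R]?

9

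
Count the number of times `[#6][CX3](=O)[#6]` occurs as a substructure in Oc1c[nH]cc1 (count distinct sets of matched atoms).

0

[#6][CX3](=O)[#6] is the SMARTS for a ketone: a carbonyl carbon (no H) flanked by two carbons.
No fragment in the molecule satisfies every constraint, giving 0 matches.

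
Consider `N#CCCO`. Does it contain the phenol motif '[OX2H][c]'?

No

The pattern [OX2H][c] describes a hydroxyl oxygen attached to an aromatic carbon — a phenol.
The closest candidate here is a hydroxyl group (-OH), but the -OH is on an aliphatic carbon, not an aromatic c. No other fragment satisfies the full query, so there is no match.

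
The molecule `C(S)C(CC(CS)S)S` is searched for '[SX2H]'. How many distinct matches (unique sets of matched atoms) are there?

4

[SX2H] is the SMARTS for a thiol: an aliphatic sulfur with two connections, one being H.
The molecule carries 4 separate instances of a thiol (-SH) meeting every constraint; each maps to a distinct set of atoms, giving 4 matches.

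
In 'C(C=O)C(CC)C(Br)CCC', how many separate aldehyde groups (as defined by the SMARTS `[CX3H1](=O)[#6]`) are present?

1

[CX3H1](=O)[#6] is the SMARTS for an aldehyde: an sp2 carbon with one H, double-bonded to O and single-bonded to carbon.
Exactly one fragment in the molecule meets all constraints, giving 1 match.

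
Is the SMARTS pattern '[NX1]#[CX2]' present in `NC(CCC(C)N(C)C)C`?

The pattern [NX1]#[CX2] describes a nitrogen triple-bonded to a two-connected carbon — a nitrile.
The closest candidate here is a primary amino group (-NH2), but the nitrogen is NX3 (three connections), not NX1 triple-bonded. No other fragment satisfies the full query, so there is no match.

No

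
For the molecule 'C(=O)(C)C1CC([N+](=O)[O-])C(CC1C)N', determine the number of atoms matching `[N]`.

The query [N] means: uppercase N matches aliphatic (non-aromatic) nitrogen only.
Check the 14 heavy atoms by environment: 9× C → no; 1× N → match; 1× N (charge +1) → match; 1× O (charge -1) → no; 2× O → no.
Summing the matching environments: 1 + 1 = 2 matching atoms.

2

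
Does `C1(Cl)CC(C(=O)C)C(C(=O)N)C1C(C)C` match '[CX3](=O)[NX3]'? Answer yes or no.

Yes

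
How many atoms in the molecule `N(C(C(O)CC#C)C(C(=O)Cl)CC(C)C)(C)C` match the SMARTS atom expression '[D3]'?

6

The query [D3] means: atom with exactly three heavy-atom neighbours.
Check the 17 heavy atoms by environment: 3× C (D2) → no; 5× C (D3) → match; 5× C (D1) → no; 2× O (D1) → no; 1× Cl (D1) → no; 1× N (D3) → match.
Summing the matching environments: 5 + 1 = 6 matching atoms.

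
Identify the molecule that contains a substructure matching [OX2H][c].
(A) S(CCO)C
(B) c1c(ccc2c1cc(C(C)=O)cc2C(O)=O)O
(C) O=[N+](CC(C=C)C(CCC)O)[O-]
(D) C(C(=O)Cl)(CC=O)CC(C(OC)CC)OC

[OX2H][c] describes a hydroxyl oxygen attached to an aromatic carbon (a phenol).
(A) has a hydroxyl group (-OH) but the -OH is on an aliphatic carbon, not an aromatic c.
(B) contains a hydroxyl group (-OH), which satisfies every atom and bond constraint.
(C) has a hydroxyl group (-OH) but the -OH is on an aliphatic carbon, not an aromatic c.
(D) has a methoxy ether (-OCH3) but the oxygen has H0, not H1.
So the answer is (B).

B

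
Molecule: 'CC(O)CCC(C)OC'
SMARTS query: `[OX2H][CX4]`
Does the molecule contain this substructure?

The pattern [OX2H][CX4] describes a hydroxyl oxygen bound to an sp3 (X4) carbon — an aliphatic alcohol.
The molecule carries a hydroxyl group (-OH), whose atoms satisfy every constraint of the query, so the pattern matches.

Yes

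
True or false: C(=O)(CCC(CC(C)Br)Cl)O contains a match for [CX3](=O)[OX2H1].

True

The pattern [CX3](=O)[OX2H1] describes an sp2 carbon double-bonded to O and single-bonded to an -OH oxygen — a carboxylic acid.
The molecule carries a carboxylic acid group (-C(=O)OH), whose atoms satisfy every constraint of the query, so the pattern matches.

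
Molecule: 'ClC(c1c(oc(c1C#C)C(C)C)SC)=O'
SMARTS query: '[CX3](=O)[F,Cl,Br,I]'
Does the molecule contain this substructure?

The pattern [CX3](=O)[F,Cl,Br,I] describes a carbonyl carbon bonded to a halogen — an acyl halide.
The molecule carries an acyl chloride (-C(=O)Cl), whose atoms satisfy every constraint of the query, so the pattern matches.

Yes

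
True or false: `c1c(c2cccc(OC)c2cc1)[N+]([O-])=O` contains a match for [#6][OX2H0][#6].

The pattern [#6][OX2H0][#6] describes an aliphatic oxygen bridging two carbons with no H on the oxygen — an ether.
The molecule carries a methoxy ether (-OCH3), whose atoms satisfy every constraint of the query, so the pattern matches.

True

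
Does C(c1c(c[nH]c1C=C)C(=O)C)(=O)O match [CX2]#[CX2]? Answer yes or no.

No

The pattern [CX2]#[CX2] describes a carbon-carbon triple bond — an alkyne.
The closest candidate here is a vinyl group (-CH=CH2), but the C=C is a double bond; both carbons are CX3, not CX2. No other fragment satisfies the full query, so there is no match.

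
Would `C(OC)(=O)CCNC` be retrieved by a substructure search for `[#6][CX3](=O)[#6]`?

No

The pattern [#6][CX3](=O)[#6] describes a carbonyl carbon (no H) flanked by two carbons — a ketone.
The closest candidate here is a methyl-ester group (-C(=O)OCH3), but one neighbour of the carbonyl carbon is O, not C. No other fragment satisfies the full query, so there is no match.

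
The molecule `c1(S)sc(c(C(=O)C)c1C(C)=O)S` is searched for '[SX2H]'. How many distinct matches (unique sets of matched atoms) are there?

[SX2H] is the SMARTS for a thiol: an aliphatic sulfur with two connections, one being H.
The molecule carries 2 separate instances of a thiol (-SH) meeting every constraint; each maps to a distinct set of atoms, giving 2 matches.

2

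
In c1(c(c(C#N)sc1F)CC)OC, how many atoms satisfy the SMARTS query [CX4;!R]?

3

The query [CX4;!R] means: aliphatic carbon with four total connections, not in a ring.
Check the 12 heavy atoms by environment: 1× s (aromatic, X2, in 5-ring) → no; 4× c (aromatic, X3, in 5-ring) → no; 1× F (X1, acyclic) → no; 1× O (X2, acyclic) → no; 3× C (X4, acyclic) → match; 1× C (X2, acyclic) → no; 1× N (X1, acyclic) → no.
That gives 3 matching atoms.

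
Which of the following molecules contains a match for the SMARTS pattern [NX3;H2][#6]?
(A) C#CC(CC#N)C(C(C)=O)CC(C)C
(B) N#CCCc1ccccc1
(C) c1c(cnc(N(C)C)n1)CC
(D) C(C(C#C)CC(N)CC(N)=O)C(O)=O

[NX3;H2][#6] describes a trivalent nitrogen with two H attached to carbon (a primary amine).
(A) has a nitrile (-C#N) but the nitrogen is NX1 (triple-bonded), not NX3 with two H.
(B) has a nitrile (-C#N) but the nitrogen is NX1 (triple-bonded), not NX3 with two H.
(C) has a dimethylamino group (-N(CH3)2) but the nitrogen has H0, not H2.
(D) contains a primary amino group (-NH2), which satisfies every atom and bond constraint.
So the answer is (D).

D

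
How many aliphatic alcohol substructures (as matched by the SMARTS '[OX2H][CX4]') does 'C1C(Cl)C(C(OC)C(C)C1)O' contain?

1

[OX2H][CX4] is the SMARTS for an aliphatic alcohol: a hydroxyl oxygen bound to an sp3 (X4) carbon.
Exactly one fragment in the molecule meets all constraints, giving 1 match.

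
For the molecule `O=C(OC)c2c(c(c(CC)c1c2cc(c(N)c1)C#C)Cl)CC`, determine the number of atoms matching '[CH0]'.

The query [CH0] means: aliphatic carbon with no attached hydrogen.
Check the 22 heavy atoms by environment: 8× c (aromatic, H0) → no; 2× c (aromatic, H1) → no; 1× N (H2) → no; 2× C (H0) → match; 1× C (H1) → no; 1× Cl (H0) → no; 2× C (H2) → no; 3× C (H3) → no; 2× O (H0) → no.
That gives 2 matching atoms.

2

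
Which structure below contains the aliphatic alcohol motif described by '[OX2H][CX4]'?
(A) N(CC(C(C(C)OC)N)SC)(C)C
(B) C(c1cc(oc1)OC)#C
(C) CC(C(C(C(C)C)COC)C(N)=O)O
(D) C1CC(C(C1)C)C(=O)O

C

[OX2H][CX4] describes a hydroxyl oxygen bound to an sp3 (X4) carbon (an aliphatic alcohol).
(A) has a methoxy ether (-OCH3) but the oxygen has H0 (ether), not H1.
(B) has a methoxy ether (-OCH3) but the oxygen has H0 (ether), not H1.
(C) contains a hydroxyl group (-OH), which satisfies every atom and bond constraint.
(D) has a carboxylic acid group (-C(=O)OH) but the -OH is on a CX3 carbonyl carbon, not a CX4 carbon.
So the answer is (C).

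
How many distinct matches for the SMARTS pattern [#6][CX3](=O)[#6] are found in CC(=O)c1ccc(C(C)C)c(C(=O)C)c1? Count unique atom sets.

[#6][CX3](=O)[#6] is the SMARTS for a ketone: a carbonyl carbon (no H) flanked by two carbons.
The molecule carries 2 separate instances of an acetyl/ketone group (-C(=O)CH3) meeting every constraint; each maps to a distinct set of atoms, giving 2 matches.

2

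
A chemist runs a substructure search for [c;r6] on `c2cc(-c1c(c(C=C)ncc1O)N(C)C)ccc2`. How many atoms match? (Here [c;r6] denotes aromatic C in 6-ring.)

11

The query [c;r6] means: aromatic carbon that belongs to a six-membered ring.
Check the 18 heavy atoms by environment: 1× n (aromatic, in 6-ring) → no; 11× c (aromatic, in 6-ring) → match; 1× O (acyclic) → no; 1× N (acyclic) → no; 4× C (acyclic) → no.
That gives 11 matching atoms.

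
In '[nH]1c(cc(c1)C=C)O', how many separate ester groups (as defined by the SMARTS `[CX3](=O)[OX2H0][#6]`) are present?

[CX3](=O)[OX2H0][#6] is the SMARTS for an ester: a carbonyl carbon bonded to an oxygen that is itself bonded to carbon (no H on that O).
No fragment in the molecule satisfies every constraint, giving 0 matches.

0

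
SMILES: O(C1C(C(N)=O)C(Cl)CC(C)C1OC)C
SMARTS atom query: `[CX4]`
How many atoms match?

9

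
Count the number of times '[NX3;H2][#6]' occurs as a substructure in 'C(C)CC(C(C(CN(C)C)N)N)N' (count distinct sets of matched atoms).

3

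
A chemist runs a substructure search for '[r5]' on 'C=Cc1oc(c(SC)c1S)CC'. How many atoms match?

5

The query [r5] means: r5 matches atoms in a five-membered ring.
Check the 12 heavy atoms by environment: 1× o (aromatic, in 5-ring) → match; 4× c (aromatic, in 5-ring) → match; 5× C (acyclic) → no; 2× S (acyclic) → no.
Summing the matching environments: 1 + 4 = 5 matching atoms.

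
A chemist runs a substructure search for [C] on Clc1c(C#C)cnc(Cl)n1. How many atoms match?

Check the 10 heavy atoms by environment: 2× n (aromatic) → no; 4× c (aromatic) → no; 2× C → match; 2× Cl → no.
That gives 2 matching atoms.

2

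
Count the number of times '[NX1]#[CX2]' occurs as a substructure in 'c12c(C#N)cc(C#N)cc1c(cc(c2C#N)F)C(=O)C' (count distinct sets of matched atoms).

[NX1]#[CX2] is the SMARTS for a nitrile: a nitrogen triple-bonded to a two-connected carbon.
The molecule carries 3 separate instances of a nitrile (-C#N) meeting every constraint; each maps to a distinct set of atoms, giving 3 matches.

3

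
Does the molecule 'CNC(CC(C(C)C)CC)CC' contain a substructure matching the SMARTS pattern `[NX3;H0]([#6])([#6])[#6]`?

No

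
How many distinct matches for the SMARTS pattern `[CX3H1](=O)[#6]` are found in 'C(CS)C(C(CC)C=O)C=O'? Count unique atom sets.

2

[CX3H1](=O)[#6] is the SMARTS for an aldehyde: an sp2 carbon with one H, double-bonded to O and single-bonded to carbon.
The molecule carries 2 separate instances of an aldehyde (-CHO) meeting every constraint; each maps to a distinct set of atoms, giving 2 matches.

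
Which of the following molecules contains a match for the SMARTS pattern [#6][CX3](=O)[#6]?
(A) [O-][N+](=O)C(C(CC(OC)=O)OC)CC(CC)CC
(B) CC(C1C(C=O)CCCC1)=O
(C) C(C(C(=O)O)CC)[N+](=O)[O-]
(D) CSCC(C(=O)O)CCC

B

[#6][CX3](=O)[#6] describes a carbonyl carbon (no H) flanked by two carbons (a ketone).
(A) has a methyl-ester group (-C(=O)OCH3) but one neighbour of the carbonyl carbon is O, not C.
(B) contains an acetyl/ketone group (-C(=O)CH3), which satisfies every atom and bond constraint.
(C) has a carboxylic acid group (-C(=O)OH) but one neighbour of the carbonyl carbon is O, not C.
(D) has a carboxylic acid group (-C(=O)OH) but one neighbour of the carbonyl carbon is O, not C.
So the answer is (B).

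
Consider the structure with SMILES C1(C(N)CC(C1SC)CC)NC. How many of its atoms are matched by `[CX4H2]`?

The query [CX4H2] means: sp3 carbon (X4) with exactly two hydrogens.
Check the 12 heavy atoms by environment: 4× C (H1, X4) → no; 2× C (H2, X4) → match; 1× N (H1, X3) → no; 3× C (H3, X4) → no; 1× N (H2, X3) → no; 1× S (H0, X2) → no.
That gives 2 matching atoms.

2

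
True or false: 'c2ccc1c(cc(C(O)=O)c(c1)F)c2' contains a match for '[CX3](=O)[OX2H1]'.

True

The pattern [CX3](=O)[OX2H1] describes an sp2 carbon double-bonded to O and single-bonded to an -OH oxygen — a carboxylic acid.
The molecule carries a carboxylic acid group (-C(=O)OH), whose atoms satisfy every constraint of the query, so the pattern matches.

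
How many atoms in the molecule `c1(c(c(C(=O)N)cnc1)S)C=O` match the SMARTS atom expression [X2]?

2

Check the 12 heavy atoms by environment: 1× n (aromatic, X2) → match; 5× c (aromatic, X3) → no; 2× C (X3) → no; 2× O (X1) → no; 1× N (X3) → no; 1× S (X2) → match.
Summing the matching environments: 1 + 1 = 2 matching atoms.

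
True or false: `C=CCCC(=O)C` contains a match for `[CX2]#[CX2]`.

False

The pattern [CX2]#[CX2] describes a carbon-carbon triple bond — an alkyne.
The closest candidate here is a vinyl group (-CH=CH2), but the C=C is a double bond; both carbons are CX3, not CX2. No other fragment satisfies the full query, so there is no match.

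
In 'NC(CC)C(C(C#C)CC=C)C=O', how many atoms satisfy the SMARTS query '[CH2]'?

3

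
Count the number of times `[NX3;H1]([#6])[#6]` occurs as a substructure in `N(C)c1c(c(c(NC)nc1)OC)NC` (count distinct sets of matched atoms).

3

[NX3;H1]([#6])[#6] is the SMARTS for a secondary amine: a trivalent nitrogen with one H, bonded to two carbons.
The molecule carries 3 separate instances of an N-methylamino group (-NHCH3) meeting every constraint; each maps to a distinct set of atoms, giving 3 matches.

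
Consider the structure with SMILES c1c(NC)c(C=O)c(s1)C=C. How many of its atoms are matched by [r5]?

Check the 11 heavy atoms by environment: 1× s (aromatic, in 5-ring) → match; 4× c (aromatic, in 5-ring) → match; 4× C (acyclic) → no; 1× O (acyclic) → no; 1× N (acyclic) → no.
Summing the matching environments: 1 + 4 = 5 matching atoms.

5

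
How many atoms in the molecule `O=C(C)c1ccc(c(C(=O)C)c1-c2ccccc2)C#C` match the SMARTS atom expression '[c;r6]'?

12

Check the 20 heavy atoms by environment: 12× c (aromatic, in 6-ring) → match; 6× C (acyclic) → no; 2× O (acyclic) → no.
That gives 12 matching atoms.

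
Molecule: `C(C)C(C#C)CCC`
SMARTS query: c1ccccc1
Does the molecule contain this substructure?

No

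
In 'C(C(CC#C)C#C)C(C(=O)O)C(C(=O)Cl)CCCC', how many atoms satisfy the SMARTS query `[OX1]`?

2

The query [OX1] means: aliphatic oxygen with one total connection — typically a carbonyl =O or an oxide.
Check the 19 heavy atoms by environment: 9× C (X4) → no; 4× C (X2) → no; 2× C (X3) → no; 2× O (X1) → match; 1× Cl (X1) → no; 1× O (X2) → no.
That gives 2 matching atoms.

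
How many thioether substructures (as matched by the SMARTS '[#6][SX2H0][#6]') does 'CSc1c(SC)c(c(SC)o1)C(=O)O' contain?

3

[#6][SX2H0][#6] is the SMARTS for a thioether: an aliphatic sulfur bridging two carbons with no H on the sulfur.
The molecule carries 3 separate instances of a methylthio ether (-SCH3) meeting every constraint; each maps to a distinct set of atoms, giving 3 matches.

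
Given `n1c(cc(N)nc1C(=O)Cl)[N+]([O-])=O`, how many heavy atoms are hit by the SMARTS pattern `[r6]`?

6

The query [r6] means: r6 matches atoms in a six-membered ring.
Check the 13 heavy atoms by environment: 2× n (aromatic, in 6-ring) → match; 4× c (aromatic, in 6-ring) → match; 1× N (acyclic) → no; 1× C (acyclic) → no; 2× O (acyclic) → no; 1× Cl (acyclic) → no; 1× N (charge +1, acyclic) → no; 1× O (charge -1, acyclic) → no.
Summing the matching environments: 2 + 4 = 6 matching atoms.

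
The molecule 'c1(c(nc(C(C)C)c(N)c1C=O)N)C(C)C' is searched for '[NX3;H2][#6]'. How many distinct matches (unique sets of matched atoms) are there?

2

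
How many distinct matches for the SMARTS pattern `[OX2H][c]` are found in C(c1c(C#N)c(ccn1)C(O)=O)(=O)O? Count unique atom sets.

0

[OX2H][c] is the SMARTS for a phenol: a hydroxyl oxygen attached to an aromatic carbon.
No fragment in the molecule satisfies every constraint, giving 0 matches.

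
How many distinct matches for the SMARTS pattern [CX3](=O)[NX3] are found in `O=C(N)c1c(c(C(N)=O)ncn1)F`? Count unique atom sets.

2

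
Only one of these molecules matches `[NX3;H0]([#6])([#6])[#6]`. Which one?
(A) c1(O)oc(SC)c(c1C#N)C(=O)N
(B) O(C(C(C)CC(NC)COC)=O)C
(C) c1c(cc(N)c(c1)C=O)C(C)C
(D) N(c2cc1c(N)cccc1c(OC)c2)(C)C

[NX3;H0]([#6])([#6])[#6] describes a trivalent nitrogen with no H, bonded to three carbons (a tertiary amine).
(A) has a primary amide (-C(=O)NH2) but the amide nitrogen has H2 and only one carbon neighbour.
(B) has an N-methylamino group (-NHCH3) but the nitrogen still has one H (H1), not H0.
(C) has a primary amino group (-NH2) but the nitrogen has H2, not H0 with three carbons.
(D) contains a dimethylamino group (-N(CH3)2), which satisfies every atom and bond constraint.
So the answer is (D).

D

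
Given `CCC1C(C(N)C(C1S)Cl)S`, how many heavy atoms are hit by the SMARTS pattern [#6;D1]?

1

The query [#6;D1] means: carbon bonded to exactly one heavy atom.
Check the 11 heavy atoms by environment: 5× C (D3) → no; 1× C (D2) → no; 1× C (D1) → match; 2× S (D1) → no; 1× Cl (D1) → no; 1× N (D1) → no.
That gives 1 matching atom.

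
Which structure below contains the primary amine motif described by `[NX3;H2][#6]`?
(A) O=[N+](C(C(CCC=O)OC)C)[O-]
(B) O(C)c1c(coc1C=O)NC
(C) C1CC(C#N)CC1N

C

[NX3;H2][#6] describes a trivalent nitrogen with two H attached to carbon (a primary amine).
(A) has a nitro group (-[N+](=O)[O-]) but the nitrogen is [N+] with no H, not NX3H2.
(B) has an N-methylamino group (-NHCH3) but the nitrogen bears two carbons and only one H (H1), not H2.
(C) contains a primary amino group (-NH2), which satisfies every atom and bond constraint.
So the answer is (C).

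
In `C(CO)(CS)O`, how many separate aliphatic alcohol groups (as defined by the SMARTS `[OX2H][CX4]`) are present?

[OX2H][CX4] is the SMARTS for an aliphatic alcohol: a hydroxyl oxygen bound to an sp3 (X4) carbon.
The molecule carries 2 separate instances of a hydroxyl group (-OH) meeting every constraint; each maps to a distinct set of atoms, giving 2 matches.

2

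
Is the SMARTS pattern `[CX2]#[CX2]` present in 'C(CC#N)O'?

No

The pattern [CX2]#[CX2] describes a carbon-carbon triple bond — an alkyne.
The closest candidate here is a nitrile (-C#N), but the triple bond is C#N, not C#C. No other fragment satisfies the full query, so there is no match.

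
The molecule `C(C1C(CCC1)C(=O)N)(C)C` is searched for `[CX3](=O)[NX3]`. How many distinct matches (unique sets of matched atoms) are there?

[CX3](=O)[NX3] is the SMARTS for an amide: a carbonyl carbon bonded to a trivalent nitrogen.
Exactly one fragment in the molecule meets all constraints, giving 1 match.

1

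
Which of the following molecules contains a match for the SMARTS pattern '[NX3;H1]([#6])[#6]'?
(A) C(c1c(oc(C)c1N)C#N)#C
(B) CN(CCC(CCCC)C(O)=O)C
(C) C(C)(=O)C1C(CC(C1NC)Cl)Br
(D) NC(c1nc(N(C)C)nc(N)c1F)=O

C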